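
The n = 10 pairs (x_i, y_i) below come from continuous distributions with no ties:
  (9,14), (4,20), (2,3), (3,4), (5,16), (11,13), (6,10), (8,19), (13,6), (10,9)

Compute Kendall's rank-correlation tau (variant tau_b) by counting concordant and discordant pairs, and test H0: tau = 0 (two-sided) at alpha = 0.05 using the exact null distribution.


Step 1: Enumerate the 45 unordered pairs (i,j) with i<j and classify each by sign(x_j-x_i) * sign(y_j-y_i).
  (1,2):dx=-5,dy=+6->D; (1,3):dx=-7,dy=-11->C; (1,4):dx=-6,dy=-10->C; (1,5):dx=-4,dy=+2->D
  (1,6):dx=+2,dy=-1->D; (1,7):dx=-3,dy=-4->C; (1,8):dx=-1,dy=+5->D; (1,9):dx=+4,dy=-8->D
  (1,10):dx=+1,dy=-5->D; (2,3):dx=-2,dy=-17->C; (2,4):dx=-1,dy=-16->C; (2,5):dx=+1,dy=-4->D
  (2,6):dx=+7,dy=-7->D; (2,7):dx=+2,dy=-10->D; (2,8):dx=+4,dy=-1->D; (2,9):dx=+9,dy=-14->D
  (2,10):dx=+6,dy=-11->D; (3,4):dx=+1,dy=+1->C; (3,5):dx=+3,dy=+13->C; (3,6):dx=+9,dy=+10->C
  (3,7):dx=+4,dy=+7->C; (3,8):dx=+6,dy=+16->C; (3,9):dx=+11,dy=+3->C; (3,10):dx=+8,dy=+6->C
  (4,5):dx=+2,dy=+12->C; (4,6):dx=+8,dy=+9->C; (4,7):dx=+3,dy=+6->C; (4,8):dx=+5,dy=+15->C
  (4,9):dx=+10,dy=+2->C; (4,10):dx=+7,dy=+5->C; (5,6):dx=+6,dy=-3->D; (5,7):dx=+1,dy=-6->D
  (5,8):dx=+3,dy=+3->C; (5,9):dx=+8,dy=-10->D; (5,10):dx=+5,dy=-7->D; (6,7):dx=-5,dy=-3->C
  (6,8):dx=-3,dy=+6->D; (6,9):dx=+2,dy=-7->D; (6,10):dx=-1,dy=-4->C; (7,8):dx=+2,dy=+9->C
  (7,9):dx=+7,dy=-4->D; (7,10):dx=+4,dy=-1->D; (8,9):dx=+5,dy=-13->D; (8,10):dx=+2,dy=-10->D
  (9,10):dx=-3,dy=+3->D
Step 2: C = 22, D = 23, total pairs = 45.
Step 3: tau = (C - D)/(n(n-1)/2) = (22 - 23)/45 = -0.022222.
Step 4: Exact two-sided p-value (enumerate n! = 3628800 permutations of y under H0): p = 1.000000.
Step 5: alpha = 0.05. fail to reject H0.

tau_b = -0.0222 (C=22, D=23), p = 1.000000, fail to reject H0.


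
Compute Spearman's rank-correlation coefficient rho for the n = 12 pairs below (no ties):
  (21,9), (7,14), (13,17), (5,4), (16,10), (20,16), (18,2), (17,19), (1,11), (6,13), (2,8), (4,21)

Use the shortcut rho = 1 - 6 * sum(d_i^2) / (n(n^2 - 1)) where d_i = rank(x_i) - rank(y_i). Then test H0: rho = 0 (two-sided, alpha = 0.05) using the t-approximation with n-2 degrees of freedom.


Step 1: Rank x and y separately (midranks; no ties here).
rank(x): 21->12, 7->6, 13->7, 5->4, 16->8, 20->11, 18->10, 17->9, 1->1, 6->5, 2->2, 4->3
rank(y): 9->4, 14->8, 17->10, 4->2, 10->5, 16->9, 2->1, 19->11, 11->6, 13->7, 8->3, 21->12
Step 2: d_i = R_x(i) - R_y(i); compute d_i^2.
  (12-4)^2=64, (6-8)^2=4, (7-10)^2=9, (4-2)^2=4, (8-5)^2=9, (11-9)^2=4, (10-1)^2=81, (9-11)^2=4, (1-6)^2=25, (5-7)^2=4, (2-3)^2=1, (3-12)^2=81
sum(d^2) = 290.
Step 3: rho = 1 - 6*290 / (12*(12^2 - 1)) = 1 - 1740/1716 = -0.013986.
Step 4: Under H0, t = rho * sqrt((n-2)/(1-rho^2)) = -0.0442 ~ t(10).
Step 5: Two-sided p-value from the t-distribution with 10 df = 0.965590.
Step 6: alpha = 0.05. fail to reject H0.

rho = -0.0140, p = 0.965590, fail to reject H0 at alpha = 0.05.


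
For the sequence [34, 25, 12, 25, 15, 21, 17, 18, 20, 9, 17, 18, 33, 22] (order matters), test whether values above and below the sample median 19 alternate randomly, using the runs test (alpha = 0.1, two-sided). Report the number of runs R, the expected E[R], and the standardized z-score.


Step 1: Compute median = 19; label A = above, B = below.
Labels in order: AABABABBABBBAA  (n_A = 7, n_B = 7)
Step 2: Count runs R = 9.
Step 3: Under H0 (random ordering), E[R] = 2*n_A*n_B/(n_A+n_B) + 1 = 2*7*7/14 + 1 = 8.0000.
        Var[R] = 2*n_A*n_B*(2*n_A*n_B - n_A - n_B) / ((n_A+n_B)^2 * (n_A+n_B-1)) = 8232/2548 = 3.2308.
        SD[R] = 1.7974.
Step 4: Continuity-corrected z = (R - 0.5 - E[R]) / SD[R] = (9 - 0.5 - 8.0000) / 1.7974 = 0.2782.
Step 5: Two-sided p-value via normal approximation = 2*(1 - Phi(|z|)) = 0.780879.
Step 6: alpha = 0.1. fail to reject H0.

R = 9, z = 0.2782, p = 0.780879, fail to reject H0.


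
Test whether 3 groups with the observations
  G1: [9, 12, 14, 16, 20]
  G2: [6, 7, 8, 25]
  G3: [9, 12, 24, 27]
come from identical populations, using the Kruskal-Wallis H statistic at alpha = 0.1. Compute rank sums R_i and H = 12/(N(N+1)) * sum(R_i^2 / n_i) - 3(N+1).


Step 1: Combine all N = 13 observations and assign midranks.
sorted (value, group, rank): (6,G2,1), (7,G2,2), (8,G2,3), (9,G1,4.5), (9,G3,4.5), (12,G1,6.5), (12,G3,6.5), (14,G1,8), (16,G1,9), (20,G1,10), (24,G3,11), (25,G2,12), (27,G3,13)
Step 2: Sum ranks within each group.
R_1 = 38 (n_1 = 5)
R_2 = 18 (n_2 = 4)
R_3 = 35 (n_3 = 4)
Step 3: H = 12/(N(N+1)) * sum(R_i^2/n_i) - 3(N+1)
     = 12/(13*14) * (38^2/5 + 18^2/4 + 35^2/4) - 3*14
     = 0.065934 * 676.05 - 42
     = 2.574725.
Step 4: Ties present; correction factor C = 1 - 12/(13^3 - 13) = 0.994505. Corrected H = 2.574725 / 0.994505 = 2.588950.
Step 5: Under H0, H ~ chi^2(2); p-value = 0.274042.
Step 6: alpha = 0.1. fail to reject H0.

H = 2.5890, df = 2, p = 0.274042, fail to reject H0.


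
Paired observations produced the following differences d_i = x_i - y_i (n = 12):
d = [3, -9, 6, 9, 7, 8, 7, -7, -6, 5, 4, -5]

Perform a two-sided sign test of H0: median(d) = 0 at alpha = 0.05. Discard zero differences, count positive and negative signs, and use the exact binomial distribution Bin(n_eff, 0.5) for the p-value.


Step 1: Discard zero differences. Original n = 12; n_eff = number of nonzero differences = 12.
Nonzero differences (with sign): +3, -9, +6, +9, +7, +8, +7, -7, -6, +5, +4, -5
Step 2: Count signs: positive = 8, negative = 4.
Step 3: Under H0: P(positive) = 0.5, so the number of positives S ~ Bin(12, 0.5).
Step 4: Two-sided exact p-value = sum of Bin(12,0.5) probabilities at or below the observed probability = 0.387695.
Step 5: alpha = 0.05. fail to reject H0.

n_eff = 12, pos = 8, neg = 4, p = 0.387695, fail to reject H0.


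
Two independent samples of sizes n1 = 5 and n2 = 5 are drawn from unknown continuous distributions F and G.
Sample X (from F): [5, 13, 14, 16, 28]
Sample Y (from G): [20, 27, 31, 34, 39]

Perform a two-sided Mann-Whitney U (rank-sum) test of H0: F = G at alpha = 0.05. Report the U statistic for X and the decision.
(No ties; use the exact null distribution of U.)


Step 1: Combine and sort all 10 observations; assign midranks.
sorted (value, group): (5,X), (13,X), (14,X), (16,X), (20,Y), (27,Y), (28,X), (31,Y), (34,Y), (39,Y)
ranks: 5->1, 13->2, 14->3, 16->4, 20->5, 27->6, 28->7, 31->8, 34->9, 39->10
Step 2: Rank sum for X: R1 = 1 + 2 + 3 + 4 + 7 = 17.
Step 3: U_X = R1 - n1(n1+1)/2 = 17 - 5*6/2 = 17 - 15 = 2.
       U_Y = n1*n2 - U_X = 25 - 2 = 23.
Step 4: No ties, so the exact null distribution of U (based on enumerating the C(10,5) = 252 equally likely rank assignments) gives the two-sided p-value.
Step 5: p-value = 0.031746; compare to alpha = 0.05. reject H0.

U_X = 2, p = 0.031746, reject H0 at alpha = 0.05.


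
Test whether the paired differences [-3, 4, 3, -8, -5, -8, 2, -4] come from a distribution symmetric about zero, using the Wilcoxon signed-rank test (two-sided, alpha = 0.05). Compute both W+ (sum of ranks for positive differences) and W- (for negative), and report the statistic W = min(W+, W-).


Step 1: Drop any zero differences (none here) and take |d_i|.
|d| = [3, 4, 3, 8, 5, 8, 2, 4]
Step 2: Midrank |d_i| (ties get averaged ranks).
ranks: |3|->2.5, |4|->4.5, |3|->2.5, |8|->7.5, |5|->6, |8|->7.5, |2|->1, |4|->4.5
Step 3: Attach original signs; sum ranks with positive sign and with negative sign.
W+ = 4.5 + 2.5 + 1 = 8
W- = 2.5 + 7.5 + 6 + 7.5 + 4.5 = 28
(Check: W+ + W- = 36 should equal n(n+1)/2 = 36.)
Step 4: Test statistic W = min(W+, W-) = 8.
Step 5: Ties in |d|, so use the tie-corrected normal approximation.
        E[W] = n(n+1)/4 = 8*9/4 = 18.
        Tie groups: |d|=3 (t=2), |d|=4 (t=2), |d|=8 (t=2); sum(t^3 - t) = 18.
        Var[W] = n(n+1)(2n+1)/24 - sum(t^3-t)/48 = 1224/24 - 18/48 = 50.625.
        z = (W - E[W]) / sqrt(Var[W]) = (8 - 18) / 7.1151 = -1.4055.
        Two-sided p = 2*Phi(z) = 0.159886.
Step 6: alpha = 0.05. fail to reject H0.

W+ = 8, W- = 28, W = min = 8, p = 0.159886, fail to reject H0.


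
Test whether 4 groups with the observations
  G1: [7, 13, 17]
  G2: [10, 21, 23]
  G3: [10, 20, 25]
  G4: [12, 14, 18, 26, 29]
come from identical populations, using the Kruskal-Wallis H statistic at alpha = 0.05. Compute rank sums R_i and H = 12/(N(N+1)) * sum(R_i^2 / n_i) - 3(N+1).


Step 1: Combine all N = 14 observations and assign midranks.
sorted (value, group, rank): (7,G1,1), (10,G2,2.5), (10,G3,2.5), (12,G4,4), (13,G1,5), (14,G4,6), (17,G1,7), (18,G4,8), (20,G3,9), (21,G2,10), (23,G2,11), (25,G3,12), (26,G4,13), (29,G4,14)
Step 2: Sum ranks within each group.
R_1 = 13 (n_1 = 3)
R_2 = 23.5 (n_2 = 3)
R_3 = 23.5 (n_3 = 3)
R_4 = 45 (n_4 = 5)
Step 3: H = 12/(N(N+1)) * sum(R_i^2/n_i) - 3(N+1)
     = 12/(14*15) * (13^2/3 + 23.5^2/3 + 23.5^2/3 + 45^2/5) - 3*15
     = 0.057143 * 829.5 - 45
     = 2.400000.
Step 4: Ties present; correction factor C = 1 - 6/(14^3 - 14) = 0.997802. Corrected H = 2.400000 / 0.997802 = 2.405286.
Step 5: Under H0, H ~ chi^2(3); p-value = 0.492651.
Step 6: alpha = 0.05. fail to reject H0.

H = 2.4053, df = 3, p = 0.492651, fail to reject H0.


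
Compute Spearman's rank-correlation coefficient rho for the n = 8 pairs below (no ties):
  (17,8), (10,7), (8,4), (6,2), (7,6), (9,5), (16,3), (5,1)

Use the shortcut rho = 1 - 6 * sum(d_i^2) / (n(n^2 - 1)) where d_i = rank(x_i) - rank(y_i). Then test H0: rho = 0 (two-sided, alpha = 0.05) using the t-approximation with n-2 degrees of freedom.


Step 1: Rank x and y separately (midranks; no ties here).
rank(x): 17->8, 10->6, 8->4, 6->2, 7->3, 9->5, 16->7, 5->1
rank(y): 8->8, 7->7, 4->4, 2->2, 6->6, 5->5, 3->3, 1->1
Step 2: d_i = R_x(i) - R_y(i); compute d_i^2.
  (8-8)^2=0, (6-7)^2=1, (4-4)^2=0, (2-2)^2=0, (3-6)^2=9, (5-5)^2=0, (7-3)^2=16, (1-1)^2=0
sum(d^2) = 26.
Step 3: rho = 1 - 6*26 / (8*(8^2 - 1)) = 1 - 156/504 = 0.690476.
Step 4: Under H0, t = rho * sqrt((n-2)/(1-rho^2)) = 2.3382 ~ t(6).
Step 5: Two-sided p-value from the t-distribution with 6 df = 0.057990.
Step 6: alpha = 0.05. fail to reject H0.

rho = 0.6905, p = 0.057990, fail to reject H0 at alpha = 0.05.


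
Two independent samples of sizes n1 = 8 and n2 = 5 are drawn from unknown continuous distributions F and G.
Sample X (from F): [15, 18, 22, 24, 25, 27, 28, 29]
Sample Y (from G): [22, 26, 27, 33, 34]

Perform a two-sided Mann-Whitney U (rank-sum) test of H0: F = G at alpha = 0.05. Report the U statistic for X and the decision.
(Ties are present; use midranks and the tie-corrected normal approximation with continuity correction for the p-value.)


Step 1: Combine and sort all 13 observations; assign midranks.
sorted (value, group): (15,X), (18,X), (22,X), (22,Y), (24,X), (25,X), (26,Y), (27,X), (27,Y), (28,X), (29,X), (33,Y), (34,Y)
ranks: 15->1, 18->2, 22->3.5, 22->3.5, 24->5, 25->6, 26->7, 27->8.5, 27->8.5, 28->10, 29->11, 33->12, 34->13
Step 2: Rank sum for X: R1 = 1 + 2 + 3.5 + 5 + 6 + 8.5 + 10 + 11 = 47.
Step 3: U_X = R1 - n1(n1+1)/2 = 47 - 8*9/2 = 47 - 36 = 11.
       U_Y = n1*n2 - U_X = 40 - 11 = 29.
Step 4: Ties are present, so use the tie-corrected normal approximation (with continuity correction) for the p-value.
Step 5: p-value = 0.212139; compare to alpha = 0.05. fail to reject H0.

U_X = 11, p = 0.212139, fail to reject H0 at alpha = 0.05.


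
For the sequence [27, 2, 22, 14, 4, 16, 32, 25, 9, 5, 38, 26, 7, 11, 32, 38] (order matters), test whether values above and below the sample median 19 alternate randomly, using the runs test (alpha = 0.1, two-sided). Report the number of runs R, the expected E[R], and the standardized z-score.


Step 1: Compute median = 19; label A = above, B = below.
Labels in order: ABABBBAABBAABBAA  (n_A = 8, n_B = 8)
Step 2: Count runs R = 9.
Step 3: Under H0 (random ordering), E[R] = 2*n_A*n_B/(n_A+n_B) + 1 = 2*8*8/16 + 1 = 9.0000.
        Var[R] = 2*n_A*n_B*(2*n_A*n_B - n_A - n_B) / ((n_A+n_B)^2 * (n_A+n_B-1)) = 14336/3840 = 3.7333.
        SD[R] = 1.9322.
Step 4: R = E[R], so z = 0 with no continuity correction.
Step 5: Two-sided p-value via normal approximation = 2*(1 - Phi(|z|)) = 1.000000.
Step 6: alpha = 0.1. fail to reject H0.

R = 9, z = 0.0000, p = 1.000000, fail to reject H0.


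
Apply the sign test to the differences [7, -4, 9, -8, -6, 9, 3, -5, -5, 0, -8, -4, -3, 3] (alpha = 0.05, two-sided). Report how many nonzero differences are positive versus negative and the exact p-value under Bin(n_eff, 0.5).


Step 1: Discard zero differences. Original n = 14; n_eff = number of nonzero differences = 13.
Nonzero differences (with sign): +7, -4, +9, -8, -6, +9, +3, -5, -5, -8, -4, -3, +3
Step 2: Count signs: positive = 5, negative = 8.
Step 3: Under H0: P(positive) = 0.5, so the number of positives S ~ Bin(13, 0.5).
Step 4: Two-sided exact p-value = sum of Bin(13,0.5) probabilities at or below the observed probability = 0.581055.
Step 5: alpha = 0.05. fail to reject H0.

n_eff = 13, pos = 5, neg = 8, p = 0.581055, fail to reject H0.


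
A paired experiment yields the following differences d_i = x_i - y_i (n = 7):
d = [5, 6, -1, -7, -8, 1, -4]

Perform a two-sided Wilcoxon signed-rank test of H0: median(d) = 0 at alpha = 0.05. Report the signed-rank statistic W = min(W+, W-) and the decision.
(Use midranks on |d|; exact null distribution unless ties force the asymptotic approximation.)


Step 1: Drop any zero differences (none here) and take |d_i|.
|d| = [5, 6, 1, 7, 8, 1, 4]
Step 2: Midrank |d_i| (ties get averaged ranks).
ranks: |5|->4, |6|->5, |1|->1.5, |7|->6, |8|->7, |1|->1.5, |4|->3
Step 3: Attach original signs; sum ranks with positive sign and with negative sign.
W+ = 4 + 5 + 1.5 = 10.5
W- = 1.5 + 6 + 7 + 3 = 17.5
(Check: W+ + W- = 28 should equal n(n+1)/2 = 28.)
Step 4: Test statistic W = min(W+, W-) = 10.5.
Step 5: Ties in |d|, so use the tie-corrected normal approximation.
        E[W] = n(n+1)/4 = 7*8/4 = 14.
        Tie groups: |d|=1 (t=2); sum(t^3 - t) = 6.
        Var[W] = n(n+1)(2n+1)/24 - sum(t^3-t)/48 = 840/24 - 6/48 = 34.875.
        z = (W - E[W]) / sqrt(Var[W]) = (10.5 - 14) / 5.9055 = -0.5927.
        Two-sided p = 2*Phi(z) = 0.553404.
Step 6: alpha = 0.05. fail to reject H0.

W+ = 10.5, W- = 17.5, W = min = 10.5, p = 0.553404, fail to reject H0.


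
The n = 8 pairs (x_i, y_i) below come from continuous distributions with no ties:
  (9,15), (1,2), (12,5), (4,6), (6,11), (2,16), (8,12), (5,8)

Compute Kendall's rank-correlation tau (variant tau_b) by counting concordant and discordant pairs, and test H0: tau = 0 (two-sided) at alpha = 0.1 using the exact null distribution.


Step 1: Enumerate the 28 unordered pairs (i,j) with i<j and classify each by sign(x_j-x_i) * sign(y_j-y_i).
  (1,2):dx=-8,dy=-13->C; (1,3):dx=+3,dy=-10->D; (1,4):dx=-5,dy=-9->C; (1,5):dx=-3,dy=-4->C
  (1,6):dx=-7,dy=+1->D; (1,7):dx=-1,dy=-3->C; (1,8):dx=-4,dy=-7->C; (2,3):dx=+11,dy=+3->C
  (2,4):dx=+3,dy=+4->C; (2,5):dx=+5,dy=+9->C; (2,6):dx=+1,dy=+14->C; (2,7):dx=+7,dy=+10->C
  (2,8):dx=+4,dy=+6->C; (3,4):dx=-8,dy=+1->D; (3,5):dx=-6,dy=+6->D; (3,6):dx=-10,dy=+11->D
  (3,7):dx=-4,dy=+7->D; (3,8):dx=-7,dy=+3->D; (4,5):dx=+2,dy=+5->C; (4,6):dx=-2,dy=+10->D
  (4,7):dx=+4,dy=+6->C; (4,8):dx=+1,dy=+2->C; (5,6):dx=-4,dy=+5->D; (5,7):dx=+2,dy=+1->C
  (5,8):dx=-1,dy=-3->C; (6,7):dx=+6,dy=-4->D; (6,8):dx=+3,dy=-8->D; (7,8):dx=-3,dy=-4->C
Step 2: C = 17, D = 11, total pairs = 28.
Step 3: tau = (C - D)/(n(n-1)/2) = (17 - 11)/28 = 0.214286.
Step 4: Exact two-sided p-value (enumerate n! = 40320 permutations of y under H0): p = 0.548413.
Step 5: alpha = 0.1. fail to reject H0.

tau_b = 0.2143 (C=17, D=11), p = 0.548413, fail to reject H0.


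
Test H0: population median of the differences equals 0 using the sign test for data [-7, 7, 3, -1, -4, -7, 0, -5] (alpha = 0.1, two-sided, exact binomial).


Step 1: Discard zero differences. Original n = 8; n_eff = number of nonzero differences = 7.
Nonzero differences (with sign): -7, +7, +3, -1, -4, -7, -5
Step 2: Count signs: positive = 2, negative = 5.
Step 3: Under H0: P(positive) = 0.5, so the number of positives S ~ Bin(7, 0.5).
Step 4: Two-sided exact p-value = sum of Bin(7,0.5) probabilities at or below the observed probability = 0.453125.
Step 5: alpha = 0.1. fail to reject H0.

n_eff = 7, pos = 2, neg = 5, p = 0.453125, fail to reject H0.


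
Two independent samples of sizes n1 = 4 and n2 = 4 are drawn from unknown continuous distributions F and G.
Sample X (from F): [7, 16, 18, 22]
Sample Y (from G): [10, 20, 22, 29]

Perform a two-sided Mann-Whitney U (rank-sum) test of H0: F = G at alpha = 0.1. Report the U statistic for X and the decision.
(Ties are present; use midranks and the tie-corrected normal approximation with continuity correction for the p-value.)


Step 1: Combine and sort all 8 observations; assign midranks.
sorted (value, group): (7,X), (10,Y), (16,X), (18,X), (20,Y), (22,X), (22,Y), (29,Y)
ranks: 7->1, 10->2, 16->3, 18->4, 20->5, 22->6.5, 22->6.5, 29->8
Step 2: Rank sum for X: R1 = 1 + 3 + 4 + 6.5 = 14.5.
Step 3: U_X = R1 - n1(n1+1)/2 = 14.5 - 4*5/2 = 14.5 - 10 = 4.5.
       U_Y = n1*n2 - U_X = 16 - 4.5 = 11.5.
Step 4: Ties are present, so use the tie-corrected normal approximation (with continuity correction) for the p-value.
Step 5: p-value = 0.383630; compare to alpha = 0.1. fail to reject H0.

U_X = 4.5, p = 0.383630, fail to reject H0 at alpha = 0.1.


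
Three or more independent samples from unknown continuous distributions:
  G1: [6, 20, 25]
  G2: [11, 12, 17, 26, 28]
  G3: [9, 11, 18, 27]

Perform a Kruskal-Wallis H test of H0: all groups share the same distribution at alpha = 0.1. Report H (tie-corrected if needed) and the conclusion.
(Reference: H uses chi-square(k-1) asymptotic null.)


Step 1: Combine all N = 12 observations and assign midranks.
sorted (value, group, rank): (6,G1,1), (9,G3,2), (11,G2,3.5), (11,G3,3.5), (12,G2,5), (17,G2,6), (18,G3,7), (20,G1,8), (25,G1,9), (26,G2,10), (27,G3,11), (28,G2,12)
Step 2: Sum ranks within each group.
R_1 = 18 (n_1 = 3)
R_2 = 36.5 (n_2 = 5)
R_3 = 23.5 (n_3 = 4)
Step 3: H = 12/(N(N+1)) * sum(R_i^2/n_i) - 3(N+1)
     = 12/(12*13) * (18^2/3 + 36.5^2/5 + 23.5^2/4) - 3*13
     = 0.076923 * 512.513 - 39
     = 0.424038.
Step 4: Ties present; correction factor C = 1 - 6/(12^3 - 12) = 0.996503. Corrected H = 0.424038 / 0.996503 = 0.425526.
Step 5: Under H0, H ~ chi^2(2); p-value = 0.808348.
Step 6: alpha = 0.1. fail to reject H0.

H = 0.4255, df = 2, p = 0.808348, fail to reject H0.


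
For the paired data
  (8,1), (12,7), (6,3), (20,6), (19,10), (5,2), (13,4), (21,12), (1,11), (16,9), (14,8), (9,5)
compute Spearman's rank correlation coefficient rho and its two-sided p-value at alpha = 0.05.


Step 1: Rank x and y separately (midranks; no ties here).
rank(x): 8->4, 12->6, 6->3, 20->11, 19->10, 5->2, 13->7, 21->12, 1->1, 16->9, 14->8, 9->5
rank(y): 1->1, 7->7, 3->3, 6->6, 10->10, 2->2, 4->4, 12->12, 11->11, 9->9, 8->8, 5->5
Step 2: d_i = R_x(i) - R_y(i); compute d_i^2.
  (4-1)^2=9, (6-7)^2=1, (3-3)^2=0, (11-6)^2=25, (10-10)^2=0, (2-2)^2=0, (7-4)^2=9, (12-12)^2=0, (1-11)^2=100, (9-9)^2=0, (8-8)^2=0, (5-5)^2=0
sum(d^2) = 144.
Step 3: rho = 1 - 6*144 / (12*(12^2 - 1)) = 1 - 864/1716 = 0.496503.
Step 4: Under H0, t = rho * sqrt((n-2)/(1-rho^2)) = 1.8088 ~ t(10).
Step 5: Two-sided p-value from the t-distribution with 10 df = 0.100603.
Step 6: alpha = 0.05. fail to reject H0.

rho = 0.4965, p = 0.100603, fail to reject H0 at alpha = 0.05.


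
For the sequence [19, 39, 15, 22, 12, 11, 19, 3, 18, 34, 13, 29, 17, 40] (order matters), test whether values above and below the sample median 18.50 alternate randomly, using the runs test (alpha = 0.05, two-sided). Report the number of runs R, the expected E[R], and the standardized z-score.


Step 1: Compute median = 18.50; label A = above, B = below.
Labels in order: AABABBABBABABA  (n_A = 7, n_B = 7)
Step 2: Count runs R = 11.
Step 3: Under H0 (random ordering), E[R] = 2*n_A*n_B/(n_A+n_B) + 1 = 2*7*7/14 + 1 = 8.0000.
        Var[R] = 2*n_A*n_B*(2*n_A*n_B - n_A - n_B) / ((n_A+n_B)^2 * (n_A+n_B-1)) = 8232/2548 = 3.2308.
        SD[R] = 1.7974.
Step 4: Continuity-corrected z = (R - 0.5 - E[R]) / SD[R] = (11 - 0.5 - 8.0000) / 1.7974 = 1.3909.
Step 5: Two-sided p-value via normal approximation = 2*(1 - Phi(|z|)) = 0.164264.
Step 6: alpha = 0.05. fail to reject H0.

R = 11, z = 1.3909, p = 0.164264, fail to reject H0.


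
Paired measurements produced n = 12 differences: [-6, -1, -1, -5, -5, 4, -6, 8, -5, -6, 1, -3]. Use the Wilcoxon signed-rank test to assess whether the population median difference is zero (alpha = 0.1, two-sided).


Step 1: Drop any zero differences (none here) and take |d_i|.
|d| = [6, 1, 1, 5, 5, 4, 6, 8, 5, 6, 1, 3]
Step 2: Midrank |d_i| (ties get averaged ranks).
ranks: |6|->10, |1|->2, |1|->2, |5|->7, |5|->7, |4|->5, |6|->10, |8|->12, |5|->7, |6|->10, |1|->2, |3|->4
Step 3: Attach original signs; sum ranks with positive sign and with negative sign.
W+ = 5 + 12 + 2 = 19
W- = 10 + 2 + 2 + 7 + 7 + 10 + 7 + 10 + 4 = 59
(Check: W+ + W- = 78 should equal n(n+1)/2 = 78.)
Step 4: Test statistic W = min(W+, W-) = 19.
Step 5: Ties in |d|, so use the tie-corrected normal approximation.
        E[W] = n(n+1)/4 = 12*13/4 = 39.
        Tie groups: |d|=1 (t=3), |d|=5 (t=3), |d|=6 (t=3); sum(t^3 - t) = 72.
        Var[W] = n(n+1)(2n+1)/24 - sum(t^3-t)/48 = 3900/24 - 72/48 = 161.
        z = (W - E[W]) / sqrt(Var[W]) = (19 - 39) / 12.6886 = -1.5762.
        Two-sided p = 2*Phi(z) = 0.114975.
Step 6: alpha = 0.1. fail to reject H0.

W+ = 19, W- = 59, W = min = 19, p = 0.114975, fail to reject H0.


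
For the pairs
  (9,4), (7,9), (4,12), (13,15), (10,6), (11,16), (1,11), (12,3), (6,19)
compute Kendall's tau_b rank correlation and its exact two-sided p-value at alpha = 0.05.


Step 1: Enumerate the 36 unordered pairs (i,j) with i<j and classify each by sign(x_j-x_i) * sign(y_j-y_i).
  (1,2):dx=-2,dy=+5->D; (1,3):dx=-5,dy=+8->D; (1,4):dx=+4,dy=+11->C; (1,5):dx=+1,dy=+2->C
  (1,6):dx=+2,dy=+12->C; (1,7):dx=-8,dy=+7->D; (1,8):dx=+3,dy=-1->D; (1,9):dx=-3,dy=+15->D
  (2,3):dx=-3,dy=+3->D; (2,4):dx=+6,dy=+6->C; (2,5):dx=+3,dy=-3->D; (2,6):dx=+4,dy=+7->C
  (2,7):dx=-6,dy=+2->D; (2,8):dx=+5,dy=-6->D; (2,9):dx=-1,dy=+10->D; (3,4):dx=+9,dy=+3->C
  (3,5):dx=+6,dy=-6->D; (3,6):dx=+7,dy=+4->C; (3,7):dx=-3,dy=-1->C; (3,8):dx=+8,dy=-9->D
  (3,9):dx=+2,dy=+7->C; (4,5):dx=-3,dy=-9->C; (4,6):dx=-2,dy=+1->D; (4,7):dx=-12,dy=-4->C
  (4,8):dx=-1,dy=-12->C; (4,9):dx=-7,dy=+4->D; (5,6):dx=+1,dy=+10->C; (5,7):dx=-9,dy=+5->D
  (5,8):dx=+2,dy=-3->D; (5,9):dx=-4,dy=+13->D; (6,7):dx=-10,dy=-5->C; (6,8):dx=+1,dy=-13->D
  (6,9):dx=-5,dy=+3->D; (7,8):dx=+11,dy=-8->D; (7,9):dx=+5,dy=+8->C; (8,9):dx=-6,dy=+16->D
Step 2: C = 15, D = 21, total pairs = 36.
Step 3: tau = (C - D)/(n(n-1)/2) = (15 - 21)/36 = -0.166667.
Step 4: Exact two-sided p-value (enumerate n! = 362880 permutations of y under H0): p = 0.612202.
Step 5: alpha = 0.05. fail to reject H0.

tau_b = -0.1667 (C=15, D=21), p = 0.612202, fail to reject H0.


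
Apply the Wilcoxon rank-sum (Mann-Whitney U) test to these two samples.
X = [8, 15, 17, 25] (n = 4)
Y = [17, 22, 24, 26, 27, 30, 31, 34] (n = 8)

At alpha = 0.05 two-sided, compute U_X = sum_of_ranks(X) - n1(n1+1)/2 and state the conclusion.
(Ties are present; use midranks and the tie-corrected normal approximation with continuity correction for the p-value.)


Step 1: Combine and sort all 12 observations; assign midranks.
sorted (value, group): (8,X), (15,X), (17,X), (17,Y), (22,Y), (24,Y), (25,X), (26,Y), (27,Y), (30,Y), (31,Y), (34,Y)
ranks: 8->1, 15->2, 17->3.5, 17->3.5, 22->5, 24->6, 25->7, 26->8, 27->9, 30->10, 31->11, 34->12
Step 2: Rank sum for X: R1 = 1 + 2 + 3.5 + 7 = 13.5.
Step 3: U_X = R1 - n1(n1+1)/2 = 13.5 - 4*5/2 = 13.5 - 10 = 3.5.
       U_Y = n1*n2 - U_X = 32 - 3.5 = 28.5.
Step 4: Ties are present, so use the tie-corrected normal approximation (with continuity correction) for the p-value.
Step 5: p-value = 0.041184; compare to alpha = 0.05. reject H0.

U_X = 3.5, p = 0.041184, reject H0 at alpha = 0.05.


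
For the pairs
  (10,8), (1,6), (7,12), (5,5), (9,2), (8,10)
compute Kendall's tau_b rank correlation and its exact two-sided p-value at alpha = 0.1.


Step 1: Enumerate the 15 unordered pairs (i,j) with i<j and classify each by sign(x_j-x_i) * sign(y_j-y_i).
  (1,2):dx=-9,dy=-2->C; (1,3):dx=-3,dy=+4->D; (1,4):dx=-5,dy=-3->C; (1,5):dx=-1,dy=-6->C
  (1,6):dx=-2,dy=+2->D; (2,3):dx=+6,dy=+6->C; (2,4):dx=+4,dy=-1->D; (2,5):dx=+8,dy=-4->D
  (2,6):dx=+7,dy=+4->C; (3,4):dx=-2,dy=-7->C; (3,5):dx=+2,dy=-10->D; (3,6):dx=+1,dy=-2->D
  (4,5):dx=+4,dy=-3->D; (4,6):dx=+3,dy=+5->C; (5,6):dx=-1,dy=+8->D
Step 2: C = 7, D = 8, total pairs = 15.
Step 3: tau = (C - D)/(n(n-1)/2) = (7 - 8)/15 = -0.066667.
Step 4: Exact two-sided p-value (enumerate n! = 720 permutations of y under H0): p = 1.000000.
Step 5: alpha = 0.1. fail to reject H0.

tau_b = -0.0667 (C=7, D=8), p = 1.000000, fail to reject H0.


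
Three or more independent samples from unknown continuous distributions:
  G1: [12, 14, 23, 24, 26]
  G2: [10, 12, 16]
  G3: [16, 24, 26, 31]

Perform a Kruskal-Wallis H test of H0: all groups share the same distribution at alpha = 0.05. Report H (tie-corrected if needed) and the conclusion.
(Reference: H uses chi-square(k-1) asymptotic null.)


Step 1: Combine all N = 12 observations and assign midranks.
sorted (value, group, rank): (10,G2,1), (12,G1,2.5), (12,G2,2.5), (14,G1,4), (16,G2,5.5), (16,G3,5.5), (23,G1,7), (24,G1,8.5), (24,G3,8.5), (26,G1,10.5), (26,G3,10.5), (31,G3,12)
Step 2: Sum ranks within each group.
R_1 = 32.5 (n_1 = 5)
R_2 = 9 (n_2 = 3)
R_3 = 36.5 (n_3 = 4)
Step 3: H = 12/(N(N+1)) * sum(R_i^2/n_i) - 3(N+1)
     = 12/(12*13) * (32.5^2/5 + 9^2/3 + 36.5^2/4) - 3*13
     = 0.076923 * 571.312 - 39
     = 4.947115.
Step 4: Ties present; correction factor C = 1 - 24/(12^3 - 12) = 0.986014. Corrected H = 4.947115 / 0.986014 = 5.017287.
Step 5: Under H0, H ~ chi^2(2); p-value = 0.081379.
Step 6: alpha = 0.05. fail to reject H0.

H = 5.0173, df = 2, p = 0.081379, fail to reject H0.


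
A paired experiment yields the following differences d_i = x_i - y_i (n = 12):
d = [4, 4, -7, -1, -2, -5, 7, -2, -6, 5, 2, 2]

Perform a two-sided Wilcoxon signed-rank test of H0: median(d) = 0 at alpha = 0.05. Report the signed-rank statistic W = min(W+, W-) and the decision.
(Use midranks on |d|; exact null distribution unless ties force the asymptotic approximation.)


Step 1: Drop any zero differences (none here) and take |d_i|.
|d| = [4, 4, 7, 1, 2, 5, 7, 2, 6, 5, 2, 2]
Step 2: Midrank |d_i| (ties get averaged ranks).
ranks: |4|->6.5, |4|->6.5, |7|->11.5, |1|->1, |2|->3.5, |5|->8.5, |7|->11.5, |2|->3.5, |6|->10, |5|->8.5, |2|->3.5, |2|->3.5
Step 3: Attach original signs; sum ranks with positive sign and with negative sign.
W+ = 6.5 + 6.5 + 11.5 + 8.5 + 3.5 + 3.5 = 40
W- = 11.5 + 1 + 3.5 + 8.5 + 3.5 + 10 = 38
(Check: W+ + W- = 78 should equal n(n+1)/2 = 78.)
Step 4: Test statistic W = min(W+, W-) = 38.
Step 5: Ties in |d|, so use the tie-corrected normal approximation.
        E[W] = n(n+1)/4 = 12*13/4 = 39.
        Tie groups: |d|=2 (t=4), |d|=4 (t=2), |d|=5 (t=2), |d|=7 (t=2); sum(t^3 - t) = 78.
        Var[W] = n(n+1)(2n+1)/24 - sum(t^3-t)/48 = 3900/24 - 78/48 = 160.875.
        z = (W - E[W]) / sqrt(Var[W]) = (38 - 39) / 12.6837 = -0.0788.
        Two-sided p = 2*Phi(z) = 0.937159.
Step 6: alpha = 0.05. fail to reject H0.

W+ = 40, W- = 38, W = min = 38, p = 0.937159, fail to reject H0.


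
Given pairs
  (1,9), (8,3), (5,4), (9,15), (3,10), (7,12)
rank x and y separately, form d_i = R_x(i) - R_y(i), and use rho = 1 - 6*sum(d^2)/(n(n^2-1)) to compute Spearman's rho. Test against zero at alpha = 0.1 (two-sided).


Step 1: Rank x and y separately (midranks; no ties here).
rank(x): 1->1, 8->5, 5->3, 9->6, 3->2, 7->4
rank(y): 9->3, 3->1, 4->2, 15->6, 10->4, 12->5
Step 2: d_i = R_x(i) - R_y(i); compute d_i^2.
  (1-3)^2=4, (5-1)^2=16, (3-2)^2=1, (6-6)^2=0, (2-4)^2=4, (4-5)^2=1
sum(d^2) = 26.
Step 3: rho = 1 - 6*26 / (6*(6^2 - 1)) = 1 - 156/210 = 0.257143.
Step 4: Under H0, t = rho * sqrt((n-2)/(1-rho^2)) = 0.5322 ~ t(4).
Step 5: Two-sided p-value from the t-distribution with 4 df = 0.622787.
Step 6: alpha = 0.1. fail to reject H0.

rho = 0.2571, p = 0.622787, fail to reject H0 at alpha = 0.1.


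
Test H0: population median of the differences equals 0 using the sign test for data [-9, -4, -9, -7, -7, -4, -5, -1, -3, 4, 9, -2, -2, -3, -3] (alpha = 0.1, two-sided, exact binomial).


Step 1: Discard zero differences. Original n = 15; n_eff = number of nonzero differences = 15.
Nonzero differences (with sign): -9, -4, -9, -7, -7, -4, -5, -1, -3, +4, +9, -2, -2, -3, -3
Step 2: Count signs: positive = 2, negative = 13.
Step 3: Under H0: P(positive) = 0.5, so the number of positives S ~ Bin(15, 0.5).
Step 4: Two-sided exact p-value = sum of Bin(15,0.5) probabilities at or below the observed probability = 0.007385.
Step 5: alpha = 0.1. reject H0.

n_eff = 15, pos = 2, neg = 13, p = 0.007385, reject H0.


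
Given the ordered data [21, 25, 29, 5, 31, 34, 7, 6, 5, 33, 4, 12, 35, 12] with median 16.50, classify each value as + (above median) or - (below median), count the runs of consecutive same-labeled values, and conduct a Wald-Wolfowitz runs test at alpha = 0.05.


Step 1: Compute median = 16.50; label A = above, B = below.
Labels in order: AAABAABBBABBAB  (n_A = 7, n_B = 7)
Step 2: Count runs R = 8.
Step 3: Under H0 (random ordering), E[R] = 2*n_A*n_B/(n_A+n_B) + 1 = 2*7*7/14 + 1 = 8.0000.
        Var[R] = 2*n_A*n_B*(2*n_A*n_B - n_A - n_B) / ((n_A+n_B)^2 * (n_A+n_B-1)) = 8232/2548 = 3.2308.
        SD[R] = 1.7974.
Step 4: R = E[R], so z = 0 with no continuity correction.
Step 5: Two-sided p-value via normal approximation = 2*(1 - Phi(|z|)) = 1.000000.
Step 6: alpha = 0.05. fail to reject H0.

R = 8, z = 0.0000, p = 1.000000, fail to reject H0.


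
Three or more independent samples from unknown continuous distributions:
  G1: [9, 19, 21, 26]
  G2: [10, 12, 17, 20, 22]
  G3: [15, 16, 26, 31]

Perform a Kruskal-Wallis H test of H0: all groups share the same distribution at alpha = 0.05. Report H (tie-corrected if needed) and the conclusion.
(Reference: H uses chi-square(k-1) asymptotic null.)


Step 1: Combine all N = 13 observations and assign midranks.
sorted (value, group, rank): (9,G1,1), (10,G2,2), (12,G2,3), (15,G3,4), (16,G3,5), (17,G2,6), (19,G1,7), (20,G2,8), (21,G1,9), (22,G2,10), (26,G1,11.5), (26,G3,11.5), (31,G3,13)
Step 2: Sum ranks within each group.
R_1 = 28.5 (n_1 = 4)
R_2 = 29 (n_2 = 5)
R_3 = 33.5 (n_3 = 4)
Step 3: H = 12/(N(N+1)) * sum(R_i^2/n_i) - 3(N+1)
     = 12/(13*14) * (28.5^2/4 + 29^2/5 + 33.5^2/4) - 3*14
     = 0.065934 * 651.825 - 42
     = 0.977473.
Step 4: Ties present; correction factor C = 1 - 6/(13^3 - 13) = 0.997253. Corrected H = 0.977473 / 0.997253 = 0.980165.
Step 5: Under H0, H ~ chi^2(2); p-value = 0.612576.
Step 6: alpha = 0.05. fail to reject H0.

H = 0.9802, df = 2, p = 0.612576, fail to reject H0.


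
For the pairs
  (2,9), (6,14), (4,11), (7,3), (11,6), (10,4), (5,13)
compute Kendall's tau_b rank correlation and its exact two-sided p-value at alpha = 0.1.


Step 1: Enumerate the 21 unordered pairs (i,j) with i<j and classify each by sign(x_j-x_i) * sign(y_j-y_i).
  (1,2):dx=+4,dy=+5->C; (1,3):dx=+2,dy=+2->C; (1,4):dx=+5,dy=-6->D; (1,5):dx=+9,dy=-3->D
  (1,6):dx=+8,dy=-5->D; (1,7):dx=+3,dy=+4->C; (2,3):dx=-2,dy=-3->C; (2,4):dx=+1,dy=-11->D
  (2,5):dx=+5,dy=-8->D; (2,6):dx=+4,dy=-10->D; (2,7):dx=-1,dy=-1->C; (3,4):dx=+3,dy=-8->D
  (3,5):dx=+7,dy=-5->D; (3,6):dx=+6,dy=-7->D; (3,7):dx=+1,dy=+2->C; (4,5):dx=+4,dy=+3->C
  (4,6):dx=+3,dy=+1->C; (4,7):dx=-2,dy=+10->D; (5,6):dx=-1,dy=-2->C; (5,7):dx=-6,dy=+7->D
  (6,7):dx=-5,dy=+9->D
Step 2: C = 9, D = 12, total pairs = 21.
Step 3: tau = (C - D)/(n(n-1)/2) = (9 - 12)/21 = -0.142857.
Step 4: Exact two-sided p-value (enumerate n! = 5040 permutations of y under H0): p = 0.772619.
Step 5: alpha = 0.1. fail to reject H0.

tau_b = -0.1429 (C=9, D=12), p = 0.772619, fail to reject H0.


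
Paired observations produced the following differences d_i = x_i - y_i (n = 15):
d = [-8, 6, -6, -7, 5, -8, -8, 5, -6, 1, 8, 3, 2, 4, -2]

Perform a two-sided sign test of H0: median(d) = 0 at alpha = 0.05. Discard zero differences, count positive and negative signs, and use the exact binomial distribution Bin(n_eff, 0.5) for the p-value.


Step 1: Discard zero differences. Original n = 15; n_eff = number of nonzero differences = 15.
Nonzero differences (with sign): -8, +6, -6, -7, +5, -8, -8, +5, -6, +1, +8, +3, +2, +4, -2
Step 2: Count signs: positive = 8, negative = 7.
Step 3: Under H0: P(positive) = 0.5, so the number of positives S ~ Bin(15, 0.5).
Step 4: Two-sided exact p-value = sum of Bin(15,0.5) probabilities at or below the observed probability = 1.000000.
Step 5: alpha = 0.05. fail to reject H0.

n_eff = 15, pos = 8, neg = 7, p = 1.000000, fail to reject H0.


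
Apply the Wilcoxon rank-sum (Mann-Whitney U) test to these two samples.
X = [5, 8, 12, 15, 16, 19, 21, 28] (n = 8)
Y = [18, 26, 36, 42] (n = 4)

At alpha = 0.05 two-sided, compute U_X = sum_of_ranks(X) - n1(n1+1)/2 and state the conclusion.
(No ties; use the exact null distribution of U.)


Step 1: Combine and sort all 12 observations; assign midranks.
sorted (value, group): (5,X), (8,X), (12,X), (15,X), (16,X), (18,Y), (19,X), (21,X), (26,Y), (28,X), (36,Y), (42,Y)
ranks: 5->1, 8->2, 12->3, 15->4, 16->5, 18->6, 19->7, 21->8, 26->9, 28->10, 36->11, 42->12
Step 2: Rank sum for X: R1 = 1 + 2 + 3 + 4 + 5 + 7 + 8 + 10 = 40.
Step 3: U_X = R1 - n1(n1+1)/2 = 40 - 8*9/2 = 40 - 36 = 4.
       U_Y = n1*n2 - U_X = 32 - 4 = 28.
Step 4: No ties, so the exact null distribution of U (based on enumerating the C(12,8) = 495 equally likely rank assignments) gives the two-sided p-value.
Step 5: p-value = 0.048485; compare to alpha = 0.05. reject H0.

U_X = 4, p = 0.048485, reject H0 at alpha = 0.05.


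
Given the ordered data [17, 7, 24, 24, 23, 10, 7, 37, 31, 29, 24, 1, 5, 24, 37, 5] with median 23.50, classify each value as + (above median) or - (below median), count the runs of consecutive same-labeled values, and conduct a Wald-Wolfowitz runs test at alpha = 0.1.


Step 1: Compute median = 23.50; label A = above, B = below.
Labels in order: BBAABBBAAAABBAAB  (n_A = 8, n_B = 8)
Step 2: Count runs R = 7.
Step 3: Under H0 (random ordering), E[R] = 2*n_A*n_B/(n_A+n_B) + 1 = 2*8*8/16 + 1 = 9.0000.
        Var[R] = 2*n_A*n_B*(2*n_A*n_B - n_A - n_B) / ((n_A+n_B)^2 * (n_A+n_B-1)) = 14336/3840 = 3.7333.
        SD[R] = 1.9322.
Step 4: Continuity-corrected z = (R + 0.5 - E[R]) / SD[R] = (7 + 0.5 - 9.0000) / 1.9322 = -0.7763.
Step 5: Two-sided p-value via normal approximation = 2*(1 - Phi(|z|)) = 0.437558.
Step 6: alpha = 0.1. fail to reject H0.

R = 7, z = -0.7763, p = 0.437558, fail to reject H0.


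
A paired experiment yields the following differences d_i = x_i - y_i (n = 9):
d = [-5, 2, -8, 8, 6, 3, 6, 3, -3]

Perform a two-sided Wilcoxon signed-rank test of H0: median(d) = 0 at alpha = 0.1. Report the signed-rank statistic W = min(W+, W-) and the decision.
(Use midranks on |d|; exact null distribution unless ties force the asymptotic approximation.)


Step 1: Drop any zero differences (none here) and take |d_i|.
|d| = [5, 2, 8, 8, 6, 3, 6, 3, 3]
Step 2: Midrank |d_i| (ties get averaged ranks).
ranks: |5|->5, |2|->1, |8|->8.5, |8|->8.5, |6|->6.5, |3|->3, |6|->6.5, |3|->3, |3|->3
Step 3: Attach original signs; sum ranks with positive sign and with negative sign.
W+ = 1 + 8.5 + 6.5 + 3 + 6.5 + 3 = 28.5
W- = 5 + 8.5 + 3 = 16.5
(Check: W+ + W- = 45 should equal n(n+1)/2 = 45.)
Step 4: Test statistic W = min(W+, W-) = 16.5.
Step 5: Ties in |d|, so use the tie-corrected normal approximation.
        E[W] = n(n+1)/4 = 9*10/4 = 22.5.
        Tie groups: |d|=3 (t=3), |d|=6 (t=2), |d|=8 (t=2); sum(t^3 - t) = 36.
        Var[W] = n(n+1)(2n+1)/24 - sum(t^3-t)/48 = 1710/24 - 36/48 = 70.5.
        z = (W - E[W]) / sqrt(Var[W]) = (16.5 - 22.5) / 8.3964 = -0.7146.
        Two-sided p = 2*Phi(z) = 0.474863.
Step 6: alpha = 0.1. fail to reject H0.

W+ = 28.5, W- = 16.5, W = min = 16.5, p = 0.474863, fail to reject H0.


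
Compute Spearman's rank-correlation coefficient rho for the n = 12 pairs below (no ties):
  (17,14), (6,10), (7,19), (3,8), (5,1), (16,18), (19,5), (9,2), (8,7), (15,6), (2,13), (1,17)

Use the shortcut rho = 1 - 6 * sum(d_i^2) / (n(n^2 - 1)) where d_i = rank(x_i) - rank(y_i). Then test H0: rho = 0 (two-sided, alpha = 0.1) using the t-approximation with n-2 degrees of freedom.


Step 1: Rank x and y separately (midranks; no ties here).
rank(x): 17->11, 6->5, 7->6, 3->3, 5->4, 16->10, 19->12, 9->8, 8->7, 15->9, 2->2, 1->1
rank(y): 14->9, 10->7, 19->12, 8->6, 1->1, 18->11, 5->3, 2->2, 7->5, 6->4, 13->8, 17->10
Step 2: d_i = R_x(i) - R_y(i); compute d_i^2.
  (11-9)^2=4, (5-7)^2=4, (6-12)^2=36, (3-6)^2=9, (4-1)^2=9, (10-11)^2=1, (12-3)^2=81, (8-2)^2=36, (7-5)^2=4, (9-4)^2=25, (2-8)^2=36, (1-10)^2=81
sum(d^2) = 326.
Step 3: rho = 1 - 6*326 / (12*(12^2 - 1)) = 1 - 1956/1716 = -0.139860.
Step 4: Under H0, t = rho * sqrt((n-2)/(1-rho^2)) = -0.4467 ~ t(10).
Step 5: Two-sided p-value from the t-distribution with 10 df = 0.664633.
Step 6: alpha = 0.1. fail to reject H0.

rho = -0.1399, p = 0.664633, fail to reject H0 at alpha = 0.1.


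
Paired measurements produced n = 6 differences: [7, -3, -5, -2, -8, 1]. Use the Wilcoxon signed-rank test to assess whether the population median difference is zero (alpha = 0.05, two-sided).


Step 1: Drop any zero differences (none here) and take |d_i|.
|d| = [7, 3, 5, 2, 8, 1]
Step 2: Midrank |d_i| (ties get averaged ranks).
ranks: |7|->5, |3|->3, |5|->4, |2|->2, |8|->6, |1|->1
Step 3: Attach original signs; sum ranks with positive sign and with negative sign.
W+ = 5 + 1 = 6
W- = 3 + 4 + 2 + 6 = 15
(Check: W+ + W- = 21 should equal n(n+1)/2 = 21.)
Step 4: Test statistic W = min(W+, W-) = 6.
Step 5: No ties, so the exact null distribution over the 2^6 = 64 sign assignments gives the two-sided p-value = 0.437500.
Step 6: alpha = 0.05. fail to reject H0.

W+ = 6, W- = 15, W = min = 6, p = 0.437500, fail to reject H0.


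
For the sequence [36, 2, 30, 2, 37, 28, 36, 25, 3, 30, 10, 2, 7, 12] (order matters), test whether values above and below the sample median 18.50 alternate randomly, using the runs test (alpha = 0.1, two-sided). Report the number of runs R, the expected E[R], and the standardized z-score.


Step 1: Compute median = 18.50; label A = above, B = below.
Labels in order: ABABAAAABABBBB  (n_A = 7, n_B = 7)
Step 2: Count runs R = 8.
Step 3: Under H0 (random ordering), E[R] = 2*n_A*n_B/(n_A+n_B) + 1 = 2*7*7/14 + 1 = 8.0000.
        Var[R] = 2*n_A*n_B*(2*n_A*n_B - n_A - n_B) / ((n_A+n_B)^2 * (n_A+n_B-1)) = 8232/2548 = 3.2308.
        SD[R] = 1.7974.
Step 4: R = E[R], so z = 0 with no continuity correction.
Step 5: Two-sided p-value via normal approximation = 2*(1 - Phi(|z|)) = 1.000000.
Step 6: alpha = 0.1. fail to reject H0.

R = 8, z = 0.0000, p = 1.000000, fail to reject H0.


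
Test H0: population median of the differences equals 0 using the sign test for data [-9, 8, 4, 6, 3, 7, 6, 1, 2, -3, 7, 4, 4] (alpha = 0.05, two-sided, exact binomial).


Step 1: Discard zero differences. Original n = 13; n_eff = number of nonzero differences = 13.
Nonzero differences (with sign): -9, +8, +4, +6, +3, +7, +6, +1, +2, -3, +7, +4, +4
Step 2: Count signs: positive = 11, negative = 2.
Step 3: Under H0: P(positive) = 0.5, so the number of positives S ~ Bin(13, 0.5).
Step 4: Two-sided exact p-value = sum of Bin(13,0.5) probabilities at or below the observed probability = 0.022461.
Step 5: alpha = 0.05. reject H0.

n_eff = 13, pos = 11, neg = 2, p = 0.022461, reject H0.


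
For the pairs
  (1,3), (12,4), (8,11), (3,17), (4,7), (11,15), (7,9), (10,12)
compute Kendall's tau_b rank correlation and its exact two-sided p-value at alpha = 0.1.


Step 1: Enumerate the 28 unordered pairs (i,j) with i<j and classify each by sign(x_j-x_i) * sign(y_j-y_i).
  (1,2):dx=+11,dy=+1->C; (1,3):dx=+7,dy=+8->C; (1,4):dx=+2,dy=+14->C; (1,5):dx=+3,dy=+4->C
  (1,6):dx=+10,dy=+12->C; (1,7):dx=+6,dy=+6->C; (1,8):dx=+9,dy=+9->C; (2,3):dx=-4,dy=+7->D
  (2,4):dx=-9,dy=+13->D; (2,5):dx=-8,dy=+3->D; (2,6):dx=-1,dy=+11->D; (2,7):dx=-5,dy=+5->D
  (2,8):dx=-2,dy=+8->D; (3,4):dx=-5,dy=+6->D; (3,5):dx=-4,dy=-4->C; (3,6):dx=+3,dy=+4->C
  (3,7):dx=-1,dy=-2->C; (3,8):dx=+2,dy=+1->C; (4,5):dx=+1,dy=-10->D; (4,6):dx=+8,dy=-2->D
  (4,7):dx=+4,dy=-8->D; (4,8):dx=+7,dy=-5->D; (5,6):dx=+7,dy=+8->C; (5,7):dx=+3,dy=+2->C
  (5,8):dx=+6,dy=+5->C; (6,7):dx=-4,dy=-6->C; (6,8):dx=-1,dy=-3->C; (7,8):dx=+3,dy=+3->C
Step 2: C = 17, D = 11, total pairs = 28.
Step 3: tau = (C - D)/(n(n-1)/2) = (17 - 11)/28 = 0.214286.
Step 4: Exact two-sided p-value (enumerate n! = 40320 permutations of y under H0): p = 0.548413.
Step 5: alpha = 0.1. fail to reject H0.

tau_b = 0.2143 (C=17, D=11), p = 0.548413, fail to reject H0.
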